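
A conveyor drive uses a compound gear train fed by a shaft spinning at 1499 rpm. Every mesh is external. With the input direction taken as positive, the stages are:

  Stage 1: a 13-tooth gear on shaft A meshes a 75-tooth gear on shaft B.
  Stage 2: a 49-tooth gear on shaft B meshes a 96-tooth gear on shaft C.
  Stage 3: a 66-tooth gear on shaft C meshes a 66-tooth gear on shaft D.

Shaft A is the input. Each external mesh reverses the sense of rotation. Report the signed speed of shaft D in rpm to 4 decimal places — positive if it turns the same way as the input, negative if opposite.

-132.6199 rpm (opposite to input, |ω| = 132.6199 rpm)

Stage 1 [13T→75T]: ω = 1499.0000×13/75 = 259.8267 rpm, dir flips to −; running = −259.8267
Stage 2 [49T→96T]: ω = 259.8267×49/96 = 132.6199 rpm, dir flips to +; running = +132.6199
Stage 3 [66T→66T]: ω = 132.6199×66/66 = 132.6199 rpm, dir flips to −; running = −132.6199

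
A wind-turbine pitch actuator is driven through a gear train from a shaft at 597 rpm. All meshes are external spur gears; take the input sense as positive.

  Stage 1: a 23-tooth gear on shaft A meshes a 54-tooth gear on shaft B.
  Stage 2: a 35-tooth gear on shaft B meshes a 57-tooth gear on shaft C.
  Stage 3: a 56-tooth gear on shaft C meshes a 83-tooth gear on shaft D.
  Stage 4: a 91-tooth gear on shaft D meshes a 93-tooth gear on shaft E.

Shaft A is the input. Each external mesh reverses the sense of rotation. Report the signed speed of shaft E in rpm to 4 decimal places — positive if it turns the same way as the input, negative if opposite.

+103.0789 rpm (same as input, |ω| = 103.0789 rpm)

Stage 1 [23T→54T]: ω = 597.0000×23/54 = 254.2778 rpm, dir flips to −; running = −254.2778
Stage 2 [35T→57T]: ω = 254.2778×35/57 = 156.1355 rpm, dir flips to +; running = +156.1355
Stage 3 [56T→83T]: ω = 156.1355×56/83 = 105.3444 rpm, dir flips to −; running = −105.3444
Stage 4 [91T→93T]: ω = 105.3444×91/93 = 103.0789 rpm, dir flips to +; running = +103.0789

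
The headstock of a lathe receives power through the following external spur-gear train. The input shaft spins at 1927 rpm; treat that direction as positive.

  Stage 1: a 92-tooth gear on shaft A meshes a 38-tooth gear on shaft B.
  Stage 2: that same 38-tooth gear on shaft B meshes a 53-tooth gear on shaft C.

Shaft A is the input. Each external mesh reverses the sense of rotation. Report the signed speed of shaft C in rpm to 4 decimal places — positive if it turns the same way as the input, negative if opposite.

Stage 1 [92T→38T]: ω = 1927.0000×92/38 = 4665.3684 rpm, dir flips to −; running = −4665.3684
Stage 2 [38T→53T]: ω = 4665.3684×38/53 = 3344.9811 rpm, dir flips to +; running = +3344.9811

+3344.9811 rpm (same as input, |ω| = 3344.9811 rpm)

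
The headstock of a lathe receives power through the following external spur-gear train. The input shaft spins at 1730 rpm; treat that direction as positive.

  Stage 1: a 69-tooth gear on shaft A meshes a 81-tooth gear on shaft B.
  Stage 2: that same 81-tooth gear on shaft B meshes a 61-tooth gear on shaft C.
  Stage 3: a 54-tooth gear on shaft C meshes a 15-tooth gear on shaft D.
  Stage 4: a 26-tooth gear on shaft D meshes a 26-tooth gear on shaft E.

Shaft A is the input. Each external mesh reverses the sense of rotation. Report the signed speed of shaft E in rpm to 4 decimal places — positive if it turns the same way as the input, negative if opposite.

+7044.7869 rpm (same as input, |ω| = 7044.7869 rpm)

Stage 1 [69T→81T]: ω = 1730.0000×69/81 = 1473.7037 rpm, dir flips to −; running = −1473.7037
Stage 2 [81T→61T]: ω = 1473.7037×81/61 = 1956.8852 rpm, dir flips to +; running = +1956.8852
Stage 3 [54T→15T]: ω = 1956.8852×54/15 = 7044.7869 rpm, dir flips to −; running = −7044.7869
Stage 4 [26T→26T]: ω = 7044.7869×26/26 = 7044.7869 rpm, dir flips to +; running = +7044.7869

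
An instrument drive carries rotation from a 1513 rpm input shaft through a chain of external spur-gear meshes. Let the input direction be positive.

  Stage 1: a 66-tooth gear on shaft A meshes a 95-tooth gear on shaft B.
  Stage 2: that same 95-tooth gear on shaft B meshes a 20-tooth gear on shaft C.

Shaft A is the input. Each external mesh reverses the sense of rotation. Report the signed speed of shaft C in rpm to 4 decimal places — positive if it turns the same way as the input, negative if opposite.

+4992.9000 rpm (same as input, |ω| = 4992.9000 rpm)

Stage 1 [66T→95T]: ω = 1513.0000×66/95 = 1051.1368 rpm, dir flips to −; running = −1051.1368
Stage 2 [95T→20T]: ω = 1051.1368×95/20 = 4992.9000 rpm, dir flips to +; running = +4992.9000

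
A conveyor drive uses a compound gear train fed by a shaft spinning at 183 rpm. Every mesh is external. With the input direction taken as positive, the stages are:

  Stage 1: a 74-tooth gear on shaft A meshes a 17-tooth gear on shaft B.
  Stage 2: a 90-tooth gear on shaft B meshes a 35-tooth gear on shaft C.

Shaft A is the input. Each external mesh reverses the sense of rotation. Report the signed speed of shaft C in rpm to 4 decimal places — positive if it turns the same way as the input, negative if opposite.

Stage 1 [74T→17T]: ω = 183.0000×74/17 = 796.5882 rpm, dir flips to −; running = −796.5882
Stage 2 [90T→35T]: ω = 796.5882×90/35 = 2048.3697 rpm, dir flips to +; running = +2048.3697

+2048.3697 rpm (same as input, |ω| = 2048.3697 rpm)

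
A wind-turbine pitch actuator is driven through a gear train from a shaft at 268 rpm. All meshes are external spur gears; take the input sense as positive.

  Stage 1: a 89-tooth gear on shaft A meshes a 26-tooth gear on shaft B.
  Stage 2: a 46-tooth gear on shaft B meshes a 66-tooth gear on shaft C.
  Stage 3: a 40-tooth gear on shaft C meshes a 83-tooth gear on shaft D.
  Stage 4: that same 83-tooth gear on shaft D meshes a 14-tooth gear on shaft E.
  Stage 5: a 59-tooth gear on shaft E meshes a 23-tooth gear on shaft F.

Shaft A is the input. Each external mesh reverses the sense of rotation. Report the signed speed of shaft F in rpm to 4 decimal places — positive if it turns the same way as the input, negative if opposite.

Stage 1 [89T→26T]: ω = 268.0000×89/26 = 917.3846 rpm, dir flips to −; running = −917.3846
Stage 2 [46T→66T]: ω = 917.3846×46/66 = 639.3893 rpm, dir flips to +; running = +639.3893
Stage 3 [40T→83T]: ω = 639.3893×40/83 = 308.1394 rpm, dir flips to −; running = −308.1394
Stage 4 [83T→14T]: ω = 308.1394×83/14 = 1826.8265 rpm, dir flips to +; running = +1826.8265
Stage 5 [59T→23T]: ω = 1826.8265×59/23 = 4686.2071 rpm, dir flips to −; running = −4686.2071

-4686.2071 rpm (opposite to input, |ω| = 4686.2071 rpm)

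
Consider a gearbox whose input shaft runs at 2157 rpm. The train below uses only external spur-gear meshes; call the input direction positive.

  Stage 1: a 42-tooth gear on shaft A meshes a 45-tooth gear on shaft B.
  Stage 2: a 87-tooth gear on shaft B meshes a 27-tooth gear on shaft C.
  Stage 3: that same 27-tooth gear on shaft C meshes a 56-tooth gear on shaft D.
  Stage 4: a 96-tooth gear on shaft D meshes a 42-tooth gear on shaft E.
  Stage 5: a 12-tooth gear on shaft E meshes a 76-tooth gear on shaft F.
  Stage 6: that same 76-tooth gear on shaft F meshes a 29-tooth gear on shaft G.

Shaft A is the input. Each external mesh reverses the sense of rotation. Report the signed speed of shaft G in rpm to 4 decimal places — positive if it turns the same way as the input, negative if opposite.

+2958.1714 rpm (same as input, |ω| = 2958.1714 rpm)

Stage 1 [42T→45T]: ω = 2157.0000×42/45 = 2013.2000 rpm, dir flips to −; running = −2013.2000
Stage 2 [87T→27T]: ω = 2013.2000×87/27 = 6486.9778 rpm, dir flips to +; running = +6486.9778
Stage 3 [27T→56T]: ω = 6486.9778×27/56 = 3127.6500 rpm, dir flips to −; running = −3127.6500
Stage 4 [96T→42T]: ω = 3127.6500×96/42 = 7148.9143 rpm, dir flips to +; running = +7148.9143
Stage 5 [12T→76T]: ω = 7148.9143×12/76 = 1128.7759 rpm, dir flips to −; running = −1128.7759
Stage 6 [76T→29T]: ω = 1128.7759×76/29 = 2958.1714 rpm, dir flips to +; running = +2958.1714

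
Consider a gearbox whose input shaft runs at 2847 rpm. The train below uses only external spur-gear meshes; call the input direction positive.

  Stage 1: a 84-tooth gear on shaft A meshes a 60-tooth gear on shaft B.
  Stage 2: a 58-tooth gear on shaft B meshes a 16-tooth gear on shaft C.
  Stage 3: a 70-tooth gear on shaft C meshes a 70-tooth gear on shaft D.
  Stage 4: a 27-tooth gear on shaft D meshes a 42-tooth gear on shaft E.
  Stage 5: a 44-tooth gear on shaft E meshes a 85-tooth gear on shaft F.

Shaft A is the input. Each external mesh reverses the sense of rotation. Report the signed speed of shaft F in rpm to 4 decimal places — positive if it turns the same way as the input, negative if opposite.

-4808.0806 rpm (opposite to input, |ω| = 4808.0806 rpm)

Stage 1 [84T→60T]: ω = 2847.0000×84/60 = 3985.8000 rpm, dir flips to −; running = −3985.8000
Stage 2 [58T→16T]: ω = 3985.8000×58/16 = 14448.5250 rpm, dir flips to +; running = +14448.5250
Stage 3 [70T→70T]: ω = 14448.5250×70/70 = 14448.5250 rpm, dir flips to −; running = −14448.5250
Stage 4 [27T→42T]: ω = 14448.5250×27/42 = 9288.3375 rpm, dir flips to +; running = +9288.3375
Stage 5 [44T→85T]: ω = 9288.3375×44/85 = 4808.0806 rpm, dir flips to −; running = −4808.0806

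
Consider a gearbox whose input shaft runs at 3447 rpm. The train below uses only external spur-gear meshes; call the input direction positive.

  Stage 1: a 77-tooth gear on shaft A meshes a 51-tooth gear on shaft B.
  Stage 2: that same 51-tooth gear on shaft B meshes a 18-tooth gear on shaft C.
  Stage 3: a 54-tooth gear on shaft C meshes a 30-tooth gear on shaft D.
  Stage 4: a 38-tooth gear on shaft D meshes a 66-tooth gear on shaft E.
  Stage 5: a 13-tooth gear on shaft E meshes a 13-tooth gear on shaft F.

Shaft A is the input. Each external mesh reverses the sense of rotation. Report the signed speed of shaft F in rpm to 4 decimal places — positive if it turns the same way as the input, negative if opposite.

-15281.7000 rpm (opposite to input, |ω| = 15281.7000 rpm)

Stage 1 [77T→51T]: ω = 3447.0000×77/51 = 5204.2941 rpm, dir flips to −; running = −5204.2941
Stage 2 [51T→18T]: ω = 5204.2941×51/18 = 14745.5000 rpm, dir flips to +; running = +14745.5000
Stage 3 [54T→30T]: ω = 14745.5000×54/30 = 26541.9000 rpm, dir flips to −; running = −26541.9000
Stage 4 [38T→66T]: ω = 26541.9000×38/66 = 15281.7000 rpm, dir flips to +; running = +15281.7000
Stage 5 [13T→13T]: ω = 15281.7000×13/13 = 15281.7000 rpm, dir flips to −; running = −15281.7000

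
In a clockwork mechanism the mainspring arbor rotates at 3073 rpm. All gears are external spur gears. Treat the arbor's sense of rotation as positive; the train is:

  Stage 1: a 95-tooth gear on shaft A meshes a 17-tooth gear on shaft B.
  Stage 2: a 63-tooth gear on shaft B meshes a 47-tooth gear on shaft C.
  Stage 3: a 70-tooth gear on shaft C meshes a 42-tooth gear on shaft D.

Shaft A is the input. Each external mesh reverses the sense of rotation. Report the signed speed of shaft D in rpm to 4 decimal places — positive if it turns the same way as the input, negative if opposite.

-38364.4243 rpm (opposite to input, |ω| = 38364.4243 rpm)

Stage 1 [95T→17T]: ω = 3073.0000×95/17 = 17172.6471 rpm, dir flips to −; running = −17172.6471
Stage 2 [63T→47T]: ω = 17172.6471×63/47 = 23018.6546 rpm, dir flips to +; running = +23018.6546
Stage 3 [70T→42T]: ω = 23018.6546×70/42 = 38364.4243 rpm, dir flips to −; running = −38364.4243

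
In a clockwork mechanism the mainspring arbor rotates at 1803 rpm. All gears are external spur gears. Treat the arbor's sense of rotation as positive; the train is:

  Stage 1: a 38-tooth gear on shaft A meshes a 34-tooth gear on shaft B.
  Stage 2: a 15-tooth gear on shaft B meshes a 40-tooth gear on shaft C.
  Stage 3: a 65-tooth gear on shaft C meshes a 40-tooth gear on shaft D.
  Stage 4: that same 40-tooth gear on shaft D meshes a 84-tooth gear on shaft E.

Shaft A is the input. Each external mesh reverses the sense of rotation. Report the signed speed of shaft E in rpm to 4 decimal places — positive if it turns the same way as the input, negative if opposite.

+584.7440 rpm (same as input, |ω| = 584.7440 rpm)

Stage 1 [38T→34T]: ω = 1803.0000×38/34 = 2015.1176 rpm, dir flips to −; running = −2015.1176
Stage 2 [15T→40T]: ω = 2015.1176×15/40 = 755.6691 rpm, dir flips to +; running = +755.6691
Stage 3 [65T→40T]: ω = 755.6691×65/40 = 1227.9623 rpm, dir flips to −; running = −1227.9623
Stage 4 [40T→84T]: ω = 1227.9623×40/84 = 584.7440 rpm, dir flips to +; running = +584.7440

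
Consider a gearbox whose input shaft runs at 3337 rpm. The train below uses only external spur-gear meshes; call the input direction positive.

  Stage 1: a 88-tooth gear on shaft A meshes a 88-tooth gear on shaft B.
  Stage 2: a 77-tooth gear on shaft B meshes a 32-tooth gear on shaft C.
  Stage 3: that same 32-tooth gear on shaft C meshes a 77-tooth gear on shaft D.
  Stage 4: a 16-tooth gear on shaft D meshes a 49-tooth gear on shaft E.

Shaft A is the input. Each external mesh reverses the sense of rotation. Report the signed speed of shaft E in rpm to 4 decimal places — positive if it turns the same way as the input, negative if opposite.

+1089.6327 rpm (same as input, |ω| = 1089.6327 rpm)

Stage 1 [88T→88T]: ω = 3337.0000×88/88 = 3337.0000 rpm, dir flips to −; running = −3337.0000
Stage 2 [77T→32T]: ω = 3337.0000×77/32 = 8029.6562 rpm, dir flips to +; running = +8029.6562
Stage 3 [32T→77T]: ω = 8029.6562×32/77 = 3337.0000 rpm, dir flips to −; running = −3337.0000
Stage 4 [16T→49T]: ω = 3337.0000×16/49 = 1089.6327 rpm, dir flips to +; running = +1089.6327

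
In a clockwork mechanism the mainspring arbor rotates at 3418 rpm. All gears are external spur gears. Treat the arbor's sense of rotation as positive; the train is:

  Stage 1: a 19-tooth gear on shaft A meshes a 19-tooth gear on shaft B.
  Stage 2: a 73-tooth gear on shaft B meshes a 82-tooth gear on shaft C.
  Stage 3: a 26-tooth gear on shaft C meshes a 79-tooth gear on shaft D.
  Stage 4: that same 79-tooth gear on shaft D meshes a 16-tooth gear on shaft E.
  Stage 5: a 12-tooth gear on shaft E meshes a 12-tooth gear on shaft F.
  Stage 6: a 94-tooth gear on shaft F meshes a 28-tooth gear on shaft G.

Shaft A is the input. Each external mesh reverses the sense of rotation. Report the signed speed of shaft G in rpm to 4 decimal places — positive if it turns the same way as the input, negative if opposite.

Stage 1 [19T→19T]: ω = 3418.0000×19/19 = 3418.0000 rpm, dir flips to −; running = −3418.0000
Stage 2 [73T→82T]: ω = 3418.0000×73/82 = 3042.8537 rpm, dir flips to +; running = +3042.8537
Stage 3 [26T→79T]: ω = 3042.8537×26/79 = 1001.4455 rpm, dir flips to −; running = −1001.4455
Stage 4 [79T→16T]: ω = 1001.4455×79/16 = 4944.6372 rpm, dir flips to +; running = +4944.6372
Stage 5 [12T→12T]: ω = 4944.6372×12/12 = 4944.6372 rpm, dir flips to −; running = −4944.6372
Stage 6 [94T→28T]: ω = 4944.6372×94/28 = 16599.8534 rpm, dir flips to +; running = +16599.8534

+16599.8534 rpm (same as input, |ω| = 16599.8534 rpm)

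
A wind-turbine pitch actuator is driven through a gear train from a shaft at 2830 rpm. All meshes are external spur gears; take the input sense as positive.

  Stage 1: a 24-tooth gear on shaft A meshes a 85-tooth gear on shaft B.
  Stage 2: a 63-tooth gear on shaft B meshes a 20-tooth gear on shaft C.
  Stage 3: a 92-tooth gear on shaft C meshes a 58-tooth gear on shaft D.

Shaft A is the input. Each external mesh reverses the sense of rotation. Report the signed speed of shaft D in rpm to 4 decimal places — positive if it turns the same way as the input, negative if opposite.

-3992.5387 rpm (opposite to input, |ω| = 3992.5387 rpm)

Stage 1 [24T→85T]: ω = 2830.0000×24/85 = 799.0588 rpm, dir flips to −; running = −799.0588
Stage 2 [63T→20T]: ω = 799.0588×63/20 = 2517.0353 rpm, dir flips to +; running = +2517.0353
Stage 3 [92T→58T]: ω = 2517.0353×92/58 = 3992.5387 rpm, dir flips to −; running = −3992.5387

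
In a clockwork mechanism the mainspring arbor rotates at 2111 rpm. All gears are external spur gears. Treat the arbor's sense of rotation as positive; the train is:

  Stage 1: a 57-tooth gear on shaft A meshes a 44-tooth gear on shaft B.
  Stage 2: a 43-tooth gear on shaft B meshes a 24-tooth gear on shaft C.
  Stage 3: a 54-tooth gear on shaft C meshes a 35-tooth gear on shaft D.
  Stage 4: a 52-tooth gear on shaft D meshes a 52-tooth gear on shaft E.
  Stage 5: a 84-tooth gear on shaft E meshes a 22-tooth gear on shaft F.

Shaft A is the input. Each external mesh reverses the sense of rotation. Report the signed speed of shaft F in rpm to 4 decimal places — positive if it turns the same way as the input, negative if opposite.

Stage 1 [57T→44T]: ω = 2111.0000×57/44 = 2734.7045 rpm, dir flips to −; running = −2734.7045
Stage 2 [43T→24T]: ω = 2734.7045×43/24 = 4899.6790 rpm, dir flips to +; running = +4899.6790
Stage 3 [54T→35T]: ω = 4899.6790×54/35 = 7559.5047 rpm, dir flips to −; running = −7559.5047
Stage 4 [52T→52T]: ω = 7559.5047×52/52 = 7559.5047 rpm, dir flips to +; running = +7559.5047
Stage 5 [84T→22T]: ω = 7559.5047×84/22 = 28863.5634 rpm, dir flips to −; running = −28863.5634

-28863.5634 rpm (opposite to input, |ω| = 28863.5634 rpm)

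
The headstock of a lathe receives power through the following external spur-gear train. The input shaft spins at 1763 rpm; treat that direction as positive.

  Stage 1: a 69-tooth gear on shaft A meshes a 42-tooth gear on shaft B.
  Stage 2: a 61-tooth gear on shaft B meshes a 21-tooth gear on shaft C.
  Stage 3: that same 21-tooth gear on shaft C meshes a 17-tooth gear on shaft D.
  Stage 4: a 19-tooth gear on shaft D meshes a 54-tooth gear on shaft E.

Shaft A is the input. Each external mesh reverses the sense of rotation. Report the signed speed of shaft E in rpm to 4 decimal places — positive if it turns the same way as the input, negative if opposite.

Stage 1 [69T→42T]: ω = 1763.0000×69/42 = 2896.3571 rpm, dir flips to −; running = −2896.3571
Stage 2 [61T→21T]: ω = 2896.3571×61/21 = 8413.2279 rpm, dir flips to +; running = +8413.2279
Stage 3 [21T→17T]: ω = 8413.2279×21/17 = 10392.8109 rpm, dir flips to −; running = −10392.8109
Stage 4 [19T→54T]: ω = 10392.8109×19/54 = 3656.7298 rpm, dir flips to +; running = +3656.7298

+3656.7298 rpm (same as input, |ω| = 3656.7298 rpm)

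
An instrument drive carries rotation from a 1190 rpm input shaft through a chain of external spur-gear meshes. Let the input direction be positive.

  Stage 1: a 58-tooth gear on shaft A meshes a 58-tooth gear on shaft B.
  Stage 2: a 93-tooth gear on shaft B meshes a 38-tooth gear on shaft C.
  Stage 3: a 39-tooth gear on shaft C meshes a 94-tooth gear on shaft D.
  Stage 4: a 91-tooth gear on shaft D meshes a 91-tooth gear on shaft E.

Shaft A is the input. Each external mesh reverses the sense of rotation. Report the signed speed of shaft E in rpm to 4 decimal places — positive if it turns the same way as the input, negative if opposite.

Stage 1 [58T→58T]: ω = 1190.0000×58/58 = 1190.0000 rpm, dir flips to −; running = −1190.0000
Stage 2 [93T→38T]: ω = 1190.0000×93/38 = 2912.3684 rpm, dir flips to +; running = +2912.3684
Stage 3 [39T→94T]: ω = 2912.3684×39/94 = 1208.3231 rpm, dir flips to −; running = −1208.3231
Stage 4 [91T→91T]: ω = 1208.3231×91/91 = 1208.3231 rpm, dir flips to +; running = +1208.3231

+1208.3231 rpm (same as input, |ω| = 1208.3231 rpm)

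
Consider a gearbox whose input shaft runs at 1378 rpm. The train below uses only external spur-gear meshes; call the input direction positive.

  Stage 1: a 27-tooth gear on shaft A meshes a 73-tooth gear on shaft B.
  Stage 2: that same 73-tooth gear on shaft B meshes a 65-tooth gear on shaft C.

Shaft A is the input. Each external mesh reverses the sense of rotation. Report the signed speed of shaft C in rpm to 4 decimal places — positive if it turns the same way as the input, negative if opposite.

+572.4000 rpm (same as input, |ω| = 572.4000 rpm)

Stage 1 [27T→73T]: ω = 1378.0000×27/73 = 509.6712 rpm, dir flips to −; running = −509.6712
Stage 2 [73T→65T]: ω = 509.6712×73/65 = 572.4000 rpm, dir flips to +; running = +572.4000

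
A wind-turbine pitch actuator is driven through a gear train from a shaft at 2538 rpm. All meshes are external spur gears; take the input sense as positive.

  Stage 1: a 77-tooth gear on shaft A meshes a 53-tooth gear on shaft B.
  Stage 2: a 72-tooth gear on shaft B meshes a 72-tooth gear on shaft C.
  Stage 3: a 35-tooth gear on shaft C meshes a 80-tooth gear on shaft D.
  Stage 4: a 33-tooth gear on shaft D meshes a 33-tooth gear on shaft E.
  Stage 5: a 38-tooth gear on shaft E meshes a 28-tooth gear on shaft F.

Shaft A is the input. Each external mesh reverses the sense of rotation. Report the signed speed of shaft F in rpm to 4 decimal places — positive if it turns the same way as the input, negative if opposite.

Stage 1 [77T→53T]: ω = 2538.0000×77/53 = 3687.2830 rpm, dir flips to −; running = −3687.2830
Stage 2 [72T→72T]: ω = 3687.2830×72/72 = 3687.2830 rpm, dir flips to +; running = +3687.2830
Stage 3 [35T→80T]: ω = 3687.2830×35/80 = 1613.1863 rpm, dir flips to −; running = −1613.1863
Stage 4 [33T→33T]: ω = 1613.1863×33/33 = 1613.1863 rpm, dir flips to +; running = +1613.1863
Stage 5 [38T→28T]: ω = 1613.1863×38/28 = 2189.3243 rpm, dir flips to −; running = −2189.3243

-2189.3243 rpm (opposite to input, |ω| = 2189.3243 rpm)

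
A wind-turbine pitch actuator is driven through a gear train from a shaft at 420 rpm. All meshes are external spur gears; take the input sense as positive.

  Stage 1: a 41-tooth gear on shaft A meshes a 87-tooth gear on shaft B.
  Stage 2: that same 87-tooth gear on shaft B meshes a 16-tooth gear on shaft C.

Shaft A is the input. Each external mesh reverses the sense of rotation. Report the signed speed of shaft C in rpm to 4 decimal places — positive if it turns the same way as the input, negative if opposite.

Stage 1 [41T→87T]: ω = 420.0000×41/87 = 197.9310 rpm, dir flips to −; running = −197.9310
Stage 2 [87T→16T]: ω = 197.9310×87/16 = 1076.2500 rpm, dir flips to +; running = +1076.2500

+1076.2500 rpm (same as input, |ω| = 1076.2500 rpm)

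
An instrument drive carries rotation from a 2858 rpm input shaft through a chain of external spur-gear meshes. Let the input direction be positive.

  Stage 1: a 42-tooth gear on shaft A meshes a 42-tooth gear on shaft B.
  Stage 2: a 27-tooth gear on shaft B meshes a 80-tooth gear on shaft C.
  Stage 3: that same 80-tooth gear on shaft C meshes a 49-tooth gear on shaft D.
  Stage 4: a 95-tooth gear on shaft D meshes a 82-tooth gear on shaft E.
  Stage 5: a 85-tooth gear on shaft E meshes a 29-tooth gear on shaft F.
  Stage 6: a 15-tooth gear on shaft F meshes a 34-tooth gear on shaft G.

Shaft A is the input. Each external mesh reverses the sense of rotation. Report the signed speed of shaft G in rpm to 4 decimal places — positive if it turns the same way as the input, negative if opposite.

+2359.2444 rpm (same as input, |ω| = 2359.2444 rpm)

Stage 1 [42T→42T]: ω = 2858.0000×42/42 = 2858.0000 rpm, dir flips to −; running = −2858.0000
Stage 2 [27T→80T]: ω = 2858.0000×27/80 = 964.5750 rpm, dir flips to +; running = +964.5750
Stage 3 [80T→49T]: ω = 964.5750×80/49 = 1574.8163 rpm, dir flips to −; running = −1574.8163
Stage 4 [95T→82T]: ω = 1574.8163×95/82 = 1824.4823 rpm, dir flips to +; running = +1824.4823
Stage 5 [85T→29T]: ω = 1824.4823×85/29 = 5347.6206 rpm, dir flips to −; running = −5347.6206
Stage 6 [15T→34T]: ω = 5347.6206×15/34 = 2359.2444 rpm, dir flips to +; running = +2359.2444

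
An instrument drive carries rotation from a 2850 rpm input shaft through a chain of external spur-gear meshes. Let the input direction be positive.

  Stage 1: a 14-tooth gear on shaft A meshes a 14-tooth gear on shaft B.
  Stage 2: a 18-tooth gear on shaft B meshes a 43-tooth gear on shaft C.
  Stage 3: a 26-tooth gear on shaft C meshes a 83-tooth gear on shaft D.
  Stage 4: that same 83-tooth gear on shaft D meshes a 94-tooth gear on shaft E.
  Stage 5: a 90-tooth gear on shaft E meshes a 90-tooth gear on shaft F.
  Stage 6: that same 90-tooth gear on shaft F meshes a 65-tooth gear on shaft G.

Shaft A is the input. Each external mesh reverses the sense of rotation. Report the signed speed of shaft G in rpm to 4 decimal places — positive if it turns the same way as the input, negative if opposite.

Stage 1 [14T→14T]: ω = 2850.0000×14/14 = 2850.0000 rpm, dir flips to −; running = −2850.0000
Stage 2 [18T→43T]: ω = 2850.0000×18/43 = 1193.0233 rpm, dir flips to +; running = +1193.0233
Stage 3 [26T→83T]: ω = 1193.0233×26/83 = 373.7181 rpm, dir flips to −; running = −373.7181
Stage 4 [83T→94T]: ω = 373.7181×83/94 = 329.9852 rpm, dir flips to +; running = +329.9852
Stage 5 [90T→90T]: ω = 329.9852×90/90 = 329.9852 rpm, dir flips to −; running = −329.9852
Stage 6 [90T→65T]: ω = 329.9852×90/65 = 456.9025 rpm, dir flips to +; running = +456.9025

+456.9025 rpm (same as input, |ω| = 456.9025 rpm)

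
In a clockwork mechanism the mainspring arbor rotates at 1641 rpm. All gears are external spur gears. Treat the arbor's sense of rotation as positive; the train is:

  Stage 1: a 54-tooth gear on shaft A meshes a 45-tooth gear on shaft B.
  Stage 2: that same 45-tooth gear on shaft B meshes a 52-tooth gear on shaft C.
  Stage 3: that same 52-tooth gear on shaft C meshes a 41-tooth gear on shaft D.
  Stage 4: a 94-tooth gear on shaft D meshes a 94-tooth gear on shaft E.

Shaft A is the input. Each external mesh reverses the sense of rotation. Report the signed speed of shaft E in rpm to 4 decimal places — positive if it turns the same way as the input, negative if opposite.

+2161.3171 rpm (same as input, |ω| = 2161.3171 rpm)

Stage 1 [54T→45T]: ω = 1641.0000×54/45 = 1969.2000 rpm, dir flips to −; running = −1969.2000
Stage 2 [45T→52T]: ω = 1969.2000×45/52 = 1704.1154 rpm, dir flips to +; running = +1704.1154
Stage 3 [52T→41T]: ω = 1704.1154×52/41 = 2161.3171 rpm, dir flips to −; running = −2161.3171
Stage 4 [94T→94T]: ω = 2161.3171×94/94 = 2161.3171 rpm, dir flips to +; running = +2161.3171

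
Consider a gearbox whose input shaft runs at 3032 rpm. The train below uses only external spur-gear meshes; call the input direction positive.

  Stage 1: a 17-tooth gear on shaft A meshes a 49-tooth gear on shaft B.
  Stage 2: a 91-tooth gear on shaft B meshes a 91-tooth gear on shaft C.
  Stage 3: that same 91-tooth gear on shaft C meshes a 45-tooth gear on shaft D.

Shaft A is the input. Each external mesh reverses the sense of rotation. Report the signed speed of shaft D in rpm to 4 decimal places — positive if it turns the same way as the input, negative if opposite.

-2127.2127 rpm (opposite to input, |ω| = 2127.2127 rpm)

Stage 1 [17T→49T]: ω = 3032.0000×17/49 = 1051.9184 rpm, dir flips to −; running = −1051.9184
Stage 2 [91T→91T]: ω = 1051.9184×91/91 = 1051.9184 rpm, dir flips to +; running = +1051.9184
Stage 3 [91T→45T]: ω = 1051.9184×91/45 = 2127.2127 rpm, dir flips to −; running = −2127.2127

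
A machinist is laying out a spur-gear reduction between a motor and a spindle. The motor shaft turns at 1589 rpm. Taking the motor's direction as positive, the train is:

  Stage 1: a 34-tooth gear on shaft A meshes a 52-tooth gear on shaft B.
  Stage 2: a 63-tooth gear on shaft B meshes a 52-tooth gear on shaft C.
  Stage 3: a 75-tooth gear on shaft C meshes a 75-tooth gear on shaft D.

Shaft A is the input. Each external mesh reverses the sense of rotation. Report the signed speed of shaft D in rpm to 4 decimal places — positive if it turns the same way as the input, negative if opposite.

Stage 1 [34T→52T]: ω = 1589.0000×34/52 = 1038.9615 rpm, dir flips to −; running = −1038.9615
Stage 2 [63T→52T]: ω = 1038.9615×63/52 = 1258.7419 rpm, dir flips to +; running = +1258.7419
Stage 3 [75T→75T]: ω = 1258.7419×75/75 = 1258.7419 rpm, dir flips to −; running = −1258.7419

-1258.7419 rpm (opposite to input, |ω| = 1258.7419 rpm)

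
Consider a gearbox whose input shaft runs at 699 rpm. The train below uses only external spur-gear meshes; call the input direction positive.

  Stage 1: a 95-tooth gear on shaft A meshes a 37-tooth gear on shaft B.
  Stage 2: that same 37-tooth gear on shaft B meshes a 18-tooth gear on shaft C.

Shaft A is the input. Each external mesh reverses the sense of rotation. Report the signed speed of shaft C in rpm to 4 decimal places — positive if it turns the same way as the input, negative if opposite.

+3689.1667 rpm (same as input, |ω| = 3689.1667 rpm)

Stage 1 [95T→37T]: ω = 699.0000×95/37 = 1794.7297 rpm, dir flips to −; running = −1794.7297
Stage 2 [37T→18T]: ω = 1794.7297×37/18 = 3689.1667 rpm, dir flips to +; running = +3689.1667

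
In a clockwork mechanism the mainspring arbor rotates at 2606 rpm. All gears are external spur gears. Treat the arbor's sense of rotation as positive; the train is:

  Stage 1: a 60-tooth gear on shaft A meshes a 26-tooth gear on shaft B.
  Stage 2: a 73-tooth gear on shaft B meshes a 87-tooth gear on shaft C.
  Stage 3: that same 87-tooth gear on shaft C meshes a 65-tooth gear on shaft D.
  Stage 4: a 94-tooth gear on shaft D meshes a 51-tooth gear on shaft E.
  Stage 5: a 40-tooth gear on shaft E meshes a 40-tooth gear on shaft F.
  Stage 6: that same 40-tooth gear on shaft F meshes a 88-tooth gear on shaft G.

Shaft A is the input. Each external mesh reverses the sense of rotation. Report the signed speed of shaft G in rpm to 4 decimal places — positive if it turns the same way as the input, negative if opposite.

+5658.4413 rpm (same as input, |ω| = 5658.4413 rpm)

Stage 1 [60T→26T]: ω = 2606.0000×60/26 = 6013.8462 rpm, dir flips to −; running = −6013.8462
Stage 2 [73T→87T]: ω = 6013.8462×73/87 = 5046.1008 rpm, dir flips to +; running = +5046.1008
Stage 3 [87T→65T]: ω = 5046.1008×87/65 = 6754.0118 rpm, dir flips to −; running = −6754.0118
Stage 4 [94T→51T]: ω = 6754.0118×94/51 = 12448.5708 rpm, dir flips to +; running = +12448.5708
Stage 5 [40T→40T]: ω = 12448.5708×40/40 = 12448.5708 rpm, dir flips to −; running = −12448.5708
Stage 6 [40T→88T]: ω = 12448.5708×40/88 = 5658.4413 rpm, dir flips to +; running = +5658.4413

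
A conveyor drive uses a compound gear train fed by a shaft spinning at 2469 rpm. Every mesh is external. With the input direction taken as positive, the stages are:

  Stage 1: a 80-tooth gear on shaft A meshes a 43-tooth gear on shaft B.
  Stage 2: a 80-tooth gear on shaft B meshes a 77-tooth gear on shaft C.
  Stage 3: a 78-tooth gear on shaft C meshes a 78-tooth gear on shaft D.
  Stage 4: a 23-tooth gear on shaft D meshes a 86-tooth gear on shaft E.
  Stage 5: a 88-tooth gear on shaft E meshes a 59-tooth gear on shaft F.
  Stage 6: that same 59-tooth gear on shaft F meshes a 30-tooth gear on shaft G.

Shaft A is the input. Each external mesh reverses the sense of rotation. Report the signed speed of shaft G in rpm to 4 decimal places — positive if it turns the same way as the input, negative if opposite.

Stage 1 [80T→43T]: ω = 2469.0000×80/43 = 4593.4884 rpm, dir flips to −; running = −4593.4884
Stage 2 [80T→77T]: ω = 4593.4884×80/77 = 4772.4555 rpm, dir flips to +; running = +4772.4555
Stage 3 [78T→78T]: ω = 4772.4555×78/78 = 4772.4555 rpm, dir flips to −; running = −4772.4555
Stage 4 [23T→86T]: ω = 4772.4555×23/86 = 1276.3544 rpm, dir flips to +; running = +1276.3544
Stage 5 [88T→59T]: ω = 1276.3544×88/59 = 1903.7150 rpm, dir flips to −; running = −1903.7150
Stage 6 [59T→30T]: ω = 1903.7150×59/30 = 3743.9728 rpm, dir flips to +; running = +3743.9728

+3743.9728 rpm (same as input, |ω| = 3743.9728 rpm)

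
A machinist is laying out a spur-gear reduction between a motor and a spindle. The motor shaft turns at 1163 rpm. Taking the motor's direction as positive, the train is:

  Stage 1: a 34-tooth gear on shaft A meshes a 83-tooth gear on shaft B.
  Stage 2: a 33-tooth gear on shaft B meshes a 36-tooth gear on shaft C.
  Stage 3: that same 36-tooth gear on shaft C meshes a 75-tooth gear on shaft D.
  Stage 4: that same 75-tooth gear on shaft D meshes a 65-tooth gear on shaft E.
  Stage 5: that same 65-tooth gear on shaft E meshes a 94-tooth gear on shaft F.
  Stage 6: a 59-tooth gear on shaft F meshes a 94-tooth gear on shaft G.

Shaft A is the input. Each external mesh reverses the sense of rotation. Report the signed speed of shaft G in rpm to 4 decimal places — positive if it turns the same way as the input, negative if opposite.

Stage 1 [34T→83T]: ω = 1163.0000×34/83 = 476.4096 rpm, dir flips to −; running = −476.4096
Stage 2 [33T→36T]: ω = 476.4096×33/36 = 436.7088 rpm, dir flips to +; running = +436.7088
Stage 3 [36T→75T]: ω = 436.7088×36/75 = 209.6202 rpm, dir flips to −; running = −209.6202
Stage 4 [75T→65T]: ω = 209.6202×75/65 = 241.8695 rpm, dir flips to +; running = +241.8695
Stage 5 [65T→94T]: ω = 241.8695×65/94 = 167.2502 rpm, dir flips to −; running = −167.2502
Stage 6 [59T→94T]: ω = 167.2502×59/94 = 104.9762 rpm, dir flips to +; running = +104.9762

+104.9762 rpm (same as input, |ω| = 104.9762 rpm)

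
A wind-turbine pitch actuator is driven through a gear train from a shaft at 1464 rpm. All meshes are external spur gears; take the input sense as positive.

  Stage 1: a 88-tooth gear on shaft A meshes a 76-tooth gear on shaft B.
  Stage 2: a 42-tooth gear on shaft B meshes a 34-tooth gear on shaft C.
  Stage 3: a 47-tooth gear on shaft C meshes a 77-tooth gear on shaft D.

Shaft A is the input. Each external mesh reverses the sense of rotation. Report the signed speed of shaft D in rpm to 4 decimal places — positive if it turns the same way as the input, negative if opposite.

Stage 1 [88T→76T]: ω = 1464.0000×88/76 = 1695.1579 rpm, dir flips to −; running = −1695.1579
Stage 2 [42T→34T]: ω = 1695.1579×42/34 = 2094.0186 rpm, dir flips to +; running = +2094.0186
Stage 3 [47T→77T]: ω = 2094.0186×47/77 = 1278.1672 rpm, dir flips to −; running = −1278.1672

-1278.1672 rpm (opposite to input, |ω| = 1278.1672 rpm)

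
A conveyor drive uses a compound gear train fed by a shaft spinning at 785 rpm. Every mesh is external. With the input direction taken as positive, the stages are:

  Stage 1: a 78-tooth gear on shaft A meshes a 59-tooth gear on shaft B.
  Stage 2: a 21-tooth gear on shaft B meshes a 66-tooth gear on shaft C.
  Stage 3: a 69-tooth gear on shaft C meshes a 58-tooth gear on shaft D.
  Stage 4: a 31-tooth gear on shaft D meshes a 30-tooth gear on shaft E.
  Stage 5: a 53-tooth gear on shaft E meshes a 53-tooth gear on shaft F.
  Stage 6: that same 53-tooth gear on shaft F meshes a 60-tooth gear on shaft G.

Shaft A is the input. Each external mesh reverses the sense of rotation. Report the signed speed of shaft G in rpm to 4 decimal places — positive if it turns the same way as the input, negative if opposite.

Stage 1 [78T→59T]: ω = 785.0000×78/59 = 1037.7966 rpm, dir flips to −; running = −1037.7966
Stage 2 [21T→66T]: ω = 1037.7966×21/66 = 330.2080 rpm, dir flips to +; running = +330.2080
Stage 3 [69T→58T]: ω = 330.2080×69/58 = 392.8337 rpm, dir flips to −; running = −392.8337
Stage 4 [31T→30T]: ω = 392.8337×31/30 = 405.9281 rpm, dir flips to +; running = +405.9281
Stage 5 [53T→53T]: ω = 405.9281×53/53 = 405.9281 rpm, dir flips to −; running = −405.9281
Stage 6 [53T→60T]: ω = 405.9281×53/60 = 358.5698 rpm, dir flips to +; running = +358.5698

+358.5698 rpm (same as input, |ω| = 358.5698 rpm)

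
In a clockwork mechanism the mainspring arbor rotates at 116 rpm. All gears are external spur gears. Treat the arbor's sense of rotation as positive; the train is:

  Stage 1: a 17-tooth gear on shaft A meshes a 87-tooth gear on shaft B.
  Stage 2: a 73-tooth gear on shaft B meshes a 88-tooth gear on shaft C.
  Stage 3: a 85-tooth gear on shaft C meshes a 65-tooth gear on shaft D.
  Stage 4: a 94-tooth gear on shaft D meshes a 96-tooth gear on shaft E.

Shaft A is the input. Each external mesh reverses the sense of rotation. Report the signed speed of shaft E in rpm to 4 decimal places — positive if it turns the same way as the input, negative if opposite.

+24.0763 rpm (same as input, |ω| = 24.0763 rpm)

Stage 1 [17T→87T]: ω = 116.0000×17/87 = 22.6667 rpm, dir flips to −; running = −22.6667
Stage 2 [73T→88T]: ω = 22.6667×73/88 = 18.8030 rpm, dir flips to +; running = +18.8030
Stage 3 [85T→65T]: ω = 18.8030×85/65 = 24.5886 rpm, dir flips to −; running = −24.5886
Stage 4 [94T→96T]: ω = 24.5886×94/96 = 24.0763 rpm, dir flips to +; running = +24.0763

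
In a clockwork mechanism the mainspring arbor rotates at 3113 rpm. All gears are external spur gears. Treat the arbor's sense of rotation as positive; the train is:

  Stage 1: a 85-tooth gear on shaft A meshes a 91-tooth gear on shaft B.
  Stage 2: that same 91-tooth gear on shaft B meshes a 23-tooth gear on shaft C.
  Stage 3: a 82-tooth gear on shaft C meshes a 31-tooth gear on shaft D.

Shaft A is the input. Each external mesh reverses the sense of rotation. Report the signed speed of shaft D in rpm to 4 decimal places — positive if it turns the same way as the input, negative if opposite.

Stage 1 [85T→91T]: ω = 3113.0000×85/91 = 2907.7473 rpm, dir flips to −; running = −2907.7473
Stage 2 [91T→23T]: ω = 2907.7473×91/23 = 11504.5652 rpm, dir flips to +; running = +11504.5652
Stage 3 [82T→31T]: ω = 11504.5652×82/31 = 30431.4306 rpm, dir flips to −; running = −30431.4306

-30431.4306 rpm (opposite to input, |ω| = 30431.4306 rpm)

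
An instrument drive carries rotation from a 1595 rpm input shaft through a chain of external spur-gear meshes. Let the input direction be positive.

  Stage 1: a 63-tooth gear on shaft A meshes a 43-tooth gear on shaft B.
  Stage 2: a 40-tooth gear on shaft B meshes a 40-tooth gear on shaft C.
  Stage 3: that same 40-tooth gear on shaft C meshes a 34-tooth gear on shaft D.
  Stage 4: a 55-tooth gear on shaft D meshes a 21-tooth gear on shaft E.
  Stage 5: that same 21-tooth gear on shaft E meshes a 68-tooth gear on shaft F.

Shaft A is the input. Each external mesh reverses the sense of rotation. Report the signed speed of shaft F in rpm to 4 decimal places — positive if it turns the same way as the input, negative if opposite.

-2223.6562 rpm (opposite to input, |ω| = 2223.6562 rpm)

Stage 1 [63T→43T]: ω = 1595.0000×63/43 = 2336.8605 rpm, dir flips to −; running = −2336.8605
Stage 2 [40T→40T]: ω = 2336.8605×40/40 = 2336.8605 rpm, dir flips to +; running = +2336.8605
Stage 3 [40T→34T]: ω = 2336.8605×40/34 = 2749.2476 rpm, dir flips to −; running = −2749.2476
Stage 4 [55T→21T]: ω = 2749.2476×55/21 = 7200.4104 rpm, dir flips to +; running = +7200.4104
Stage 5 [21T→68T]: ω = 7200.4104×21/68 = 2223.6562 rpm, dir flips to −; running = −2223.6562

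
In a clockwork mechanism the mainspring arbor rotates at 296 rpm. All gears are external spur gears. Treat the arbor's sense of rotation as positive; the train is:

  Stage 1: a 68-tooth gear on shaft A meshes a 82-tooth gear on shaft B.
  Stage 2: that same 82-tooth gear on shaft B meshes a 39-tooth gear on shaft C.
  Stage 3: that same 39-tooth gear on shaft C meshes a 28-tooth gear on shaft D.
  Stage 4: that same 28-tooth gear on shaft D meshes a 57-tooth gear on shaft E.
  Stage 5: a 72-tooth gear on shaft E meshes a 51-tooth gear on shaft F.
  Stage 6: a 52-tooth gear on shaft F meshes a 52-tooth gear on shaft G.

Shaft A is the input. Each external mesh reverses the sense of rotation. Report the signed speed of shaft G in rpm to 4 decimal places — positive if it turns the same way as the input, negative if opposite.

+498.5263 rpm (same as input, |ω| = 498.5263 rpm)

Stage 1 [68T→82T]: ω = 296.0000×68/82 = 245.4634 rpm, dir flips to −; running = −245.4634
Stage 2 [82T→39T]: ω = 245.4634×82/39 = 516.1026 rpm, dir flips to +; running = +516.1026
Stage 3 [39T→28T]: ω = 516.1026×39/28 = 718.8571 rpm, dir flips to −; running = −718.8571
Stage 4 [28T→57T]: ω = 718.8571×28/57 = 353.1228 rpm, dir flips to +; running = +353.1228
Stage 5 [72T→51T]: ω = 353.1228×72/51 = 498.5263 rpm, dir flips to −; running = −498.5263
Stage 6 [52T→52T]: ω = 498.5263×52/52 = 498.5263 rpm, dir flips to +; running = +498.5263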